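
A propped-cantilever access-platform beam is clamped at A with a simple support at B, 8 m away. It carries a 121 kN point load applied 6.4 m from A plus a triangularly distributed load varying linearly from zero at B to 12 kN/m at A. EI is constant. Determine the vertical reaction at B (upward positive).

Take the reaction at B as the redundant and release it; the primary structure is a cantilever fixed at A.
Free-end deflection of the primary structure under the applied loading (downward +):
  point load 121 at a = 6.4: Pa²(3L − a)/(6EI) = 14538/EI
  triangular load, peak 12 at the fixed end: w₀L⁴/(30EI) = 1638/EI
  δ_0 = 16176/EI
Flexibility coefficient — unit upward force at B: δ_{BB} = L³/(3EI) = 170.7/EI.
Compatibility at B: δ_0 − R_B·δ_{BB} = 0, so R_B = 16176/170.7 = 94.78 kN.

R_B = 94.78 kN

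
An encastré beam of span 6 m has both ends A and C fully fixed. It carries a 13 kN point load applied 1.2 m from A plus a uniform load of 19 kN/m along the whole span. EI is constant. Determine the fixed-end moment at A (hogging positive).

M_A = 66.98 kN·m

Release both end moments; the primary structure is a simply-supported span AC with redundants M_A and M_C.
On the primary (simply-supported) span, the end slopes from the loading are:
  at A: point load 13 at a = 1.2: Pab(L + b)/(6LEI) = 22.46/EI
  at C: point load 13 at a = 1.2: Pab(L + a)/(6LEI) = 14.98/EI
  at A: UDL 19: wL³/(24EI) = 171/EI
  at C: UDL 19: wL³/(24EI) = 171/EI
  θ_A0 = 193.5/EI,  θ_C0 = 186/EI
Flexibility coefficients: a unit moment at one end gives L/(3EI) there and L/(6EI) at the far end, so f₁₁ = f₂₂ = 2/EI and f₁₂ = f₂₁ = 1/EI.
Compatibility — zero rotation at each built-in end:
  2 M_A + 1 M_C = 193.5
  1 M_A + 2 M_C = 186
Solving the pair gives M_A = 66.98 kN·m and M_C = 59.5 kN·m (hogging).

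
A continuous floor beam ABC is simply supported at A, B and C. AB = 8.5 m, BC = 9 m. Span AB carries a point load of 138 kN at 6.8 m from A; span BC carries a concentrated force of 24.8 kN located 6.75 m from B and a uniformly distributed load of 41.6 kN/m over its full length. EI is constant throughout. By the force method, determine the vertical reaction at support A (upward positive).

R_A = -9.119 kN

Take M_B as the redundant. Released structure: two simple spans AB and BC with a hinge at B.
Discontinuity in slope at B on the released structure — sum the simple-span end rotations:
  span AB: point load 138 at a = 6.8: Pab(L + a)/(6LEI) = 478.6/EI
  span BC: point load 24.8 at a = 6.75: Pab(L + b)/(6LEI) = 78.47/EI
  span BC: UDL 41.6: wL³/(24EI) = 1264/EI
  relative rotation θ_0 = (478.6 + 1342)/EI = 1821/EI
A unit hogging moment at B produces rotation L₁/(3EI) + L₂/(3EI) = 5.833/EI.
Slope continuity at B: θ_0 = M_B·5.833/EI, so M_B = 1821/5.833 = 312.1 kN·m (hogging).
Span AB, ΣM about A with M_B applied at B: R_B^{AB}·8.5 = 938.4 + 312.1, so R_B^{AB} = 147.1 kN and R_A = 138 − 147.1 = -9.119 kN.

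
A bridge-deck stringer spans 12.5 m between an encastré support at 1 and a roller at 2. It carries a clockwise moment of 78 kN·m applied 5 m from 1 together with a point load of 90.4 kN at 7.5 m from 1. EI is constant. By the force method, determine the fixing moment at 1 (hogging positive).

Remove the prop at 2; the released (primary) structure is a cantilever built in at 1.
Primary-structure tip deflection at 2 by superposition:
  clockwise couple 78 at a = 5: M₀a(2L − a)/(2EI) = 3900/EI
  point load 90.4 at a = 7.5: Pa²(3L − a)/(6EI) = 25425/EI
  δ_0 = 29325/EI
Flexibility coefficient — unit upward force at 2: δ_{22} = L³/(3EI) = 651/EI.
Compatibility at 2: δ_0 − R_2·δ_{22} = 0, so R_2 = 29325/651 = 45.04 kN.
Moment equilibrium about 1: M_1 = Σ(load moments about 1) − R_2·L = 756 − 45.04×12.5 = 193 kN·m.

M_1 = 193 kN·m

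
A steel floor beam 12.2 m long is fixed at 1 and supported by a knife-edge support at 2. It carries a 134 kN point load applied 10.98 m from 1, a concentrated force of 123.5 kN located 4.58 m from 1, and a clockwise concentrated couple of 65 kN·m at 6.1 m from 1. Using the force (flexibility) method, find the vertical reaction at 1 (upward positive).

R_1 = 114.7 kN

Remove the prop at 2; the released (primary) structure is a cantilever built in at 1.
Free-end deflection of the primary structure under the applied loading (downward +):
  point load 134 at a = 10.98: Pa²(3L − a)/(6EI) = 68982/EI
  point load 123.5 at a = 4.58: Pa²(3L − a)/(6EI) = 13825/EI
  clockwise couple 65 at a = 6.1: M₀a(2L − a)/(2EI) = 3628/EI
  δ_0 = 86435/EI
Tip deflection under a unit load at 2: L³/(3EI) = 605.3/EI.
Compatibility at 2: δ_0 − R_2·δ_{22} = 0, so R_2 = 86435/605.3 = 142.8 kN.
Vertical equilibrium: R_1 = ΣP − R_2 = 257.5 − 142.8 = 114.7 kN.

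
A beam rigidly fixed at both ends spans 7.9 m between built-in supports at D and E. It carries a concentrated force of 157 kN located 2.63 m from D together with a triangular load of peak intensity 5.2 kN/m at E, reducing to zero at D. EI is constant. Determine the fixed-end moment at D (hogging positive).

Take the two fixed-end moments M_D, M_E as redundants; the released structure is the simple span DE.
End rotations of the released simple span under the applied load (×1/EI):
  at D: point load 157 at a = 2.63: Pab(L + b)/(6LEI) = 604.6/EI
  at E: point load 157 at a = 2.63: Pab(L + a)/(6LEI) = 483.4/EI
  at D: triangular load, peak 5.2: 7w₀L³/(360EI) = 49.85/EI
  at E: triangular load, peak 5.2: w₀L³/(45EI) = 56.97/EI
  θ_D0 = 654.5/EI,  θ_E0 = 540.4/EI
Flexibility coefficients: a unit moment at one end gives L/(3EI) there and L/(6EI) at the far end, so f₁₁ = f₂₂ = 2.633/EI and f₁₂ = f₂₁ = 1.317/EI.
Compatibility — zero rotation at each built-in end:
  2.633 M_D + 1.317 M_E = 654.5
  1.317 M_D + 2.633 M_E = 540.4
Solving the pair gives M_D = 194.6 kN·m and M_E = 107.9 kN·m (hogging).

M_D = 194.6 kN·m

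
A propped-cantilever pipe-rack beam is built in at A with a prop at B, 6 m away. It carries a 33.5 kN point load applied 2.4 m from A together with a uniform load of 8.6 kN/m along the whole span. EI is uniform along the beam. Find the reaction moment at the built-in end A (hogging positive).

M_A = 77.29 kN·m

Choose R_B as the redundant. The primary structure is the cantilever fixed at A.
Primary-structure tip deflection at B by superposition:
  point load 33.5 at a = 2.4: Pa²(3L − a)/(6EI) = 501.7/EI
  UDL 8.6: wL⁴/(8EI) = 1393/EI
  δ_0 = 1895/EI
Flexibility coefficient — unit upward force at B: δ_{BB} = L³/(3EI) = 72/EI.
Compatibility at B: δ_0 − R_B·δ_{BB} = 0, so R_B = 1895/72 = 26.32 kN.
Moment equilibrium about A: M_A = Σ(load moments about A) − R_B·L = 235.2 − 26.32×6 = 77.29 kN·m.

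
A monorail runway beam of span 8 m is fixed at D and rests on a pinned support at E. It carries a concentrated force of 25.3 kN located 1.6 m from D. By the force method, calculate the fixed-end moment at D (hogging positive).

Release the roller at E. Primary structure: cantilever fixed at D.
Downward deflection at the released point E due to the loads:
  point load 25.3 at a = 1.6: Pa²(3L − a)/(6EI) = 241.8/EI
Tip deflection under a unit load at E: L³/(3EI) = 170.7/EI.
The prop prevents deflection at E: R_E = δ_0/δ_{EE} = 241.8/170.7 = 1.417 kN.
Moment equilibrium about D: M_D = Σ(load moments about D) − R_E·L = 40.48 − 1.417×8 = 29.15 kN·m.

M_D = 29.15 kN·m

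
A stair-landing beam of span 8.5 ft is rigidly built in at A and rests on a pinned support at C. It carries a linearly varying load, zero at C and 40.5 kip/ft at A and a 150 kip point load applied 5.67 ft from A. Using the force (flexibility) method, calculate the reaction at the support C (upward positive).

R_C = 112.3 kip

Take the reaction at C as the redundant and release it; the primary structure is a cantilever fixed at A.
Deflection at C on the released cantilever, summing each load's contribution:
  triangular load, peak 40.5 at the fixed end: w₀L⁴/(30EI) = 7047/EI
  point load 150 at a = 5.67: Pa²(3L − a)/(6EI) = 15938/EI
  δ_0 = 22985/EI
Tip deflection under a unit load at C: L³/(3EI) = 204.7/EI.
Compatibility at C: δ_0 − R_C·δ_{CC} = 0, so R_C = 22985/204.7 = 112.3 kip.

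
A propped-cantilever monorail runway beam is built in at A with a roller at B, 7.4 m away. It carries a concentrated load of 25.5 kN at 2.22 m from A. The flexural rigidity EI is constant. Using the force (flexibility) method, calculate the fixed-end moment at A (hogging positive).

Release the roller at B. Primary structure: cantilever fixed at A.
Deflection at B on the released cantilever, summing each load's contribution:
  point load 25.5 at a = 2.22: Pa²(3L − a)/(6EI) = 418.5/EI
Tip deflection under a unit load at B: L³/(3EI) = 135.1/EI.
The prop prevents deflection at B: R_B = δ_0/δ_{BB} = 418.5/135.1 = 3.098 kN.
Moment equilibrium about A: M_A = Σ(load moments about A) − R_B·L = 56.61 − 3.098×7.4 = 33.68 kN·m.

M_A = 33.68 kN·m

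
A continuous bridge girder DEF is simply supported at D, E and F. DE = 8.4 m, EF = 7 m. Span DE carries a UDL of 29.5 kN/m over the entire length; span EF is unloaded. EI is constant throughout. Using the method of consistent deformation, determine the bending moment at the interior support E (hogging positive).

Take M_E as the redundant. Released structure: two simple spans DE and EF with a hinge at E.
Discontinuity in slope at E on the released structure — sum the simple-span end rotations:
  span DE: UDL 29.5: wL³/(24EI) = 728.5/EI
  relative rotation θ_0 = (728.5 + 0)/EI = 728.5/EI
A unit hogging moment at E produces rotation L₁/(3EI) + L₂/(3EI) = 5.133/EI.
Compatibility: M_E·(L₁+L₂)/(3EI) = θ_0, giving M_E = 141.9 kN·m (hogging).

M_E = 141.9 kN·m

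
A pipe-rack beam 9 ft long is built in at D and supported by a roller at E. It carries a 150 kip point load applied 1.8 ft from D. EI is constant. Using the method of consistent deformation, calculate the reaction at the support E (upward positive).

R_E = 8.4 kip

Take the reaction at E as the redundant and release it; the primary structure is a cantilever fixed at D.
Free-end deflection of the primary structure under the applied loading (downward +):
  point load 150 at a = 1.8: Pa²(3L − a)/(6EI) = 2041/EI
Flexibility coefficient — unit upward force at E: δ_{EE} = L³/(3EI) = 243/EI.
Compatibility at E: δ_0 − R_E·δ_{EE} = 0, so R_E = 2041/243 = 8.4 kip.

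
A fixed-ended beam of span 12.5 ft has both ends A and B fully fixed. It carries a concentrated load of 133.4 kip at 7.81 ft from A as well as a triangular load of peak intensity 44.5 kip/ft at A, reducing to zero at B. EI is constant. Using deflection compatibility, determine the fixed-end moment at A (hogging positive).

Release both end moments; the primary structure is a simply-supported span AB with redundants M_A and M_B.
Simple-span end rotations at A and B under the given loads:
  at A: point load 133.4 at a = 7.81: Pab(L + b)/(6LEI) = 1120/EI
  at B: point load 133.4 at a = 7.81: Pab(L + a)/(6LEI) = 1323/EI
  at A: triangular load, peak 44.5: w₀L³/(45EI) = 1931/EI
  at B: triangular load, peak 44.5: 7w₀L³/(360EI) = 1690/EI
  θ_A0 = 3051/EI,  θ_B0 = 3013/EI
Flexibility coefficients: a unit moment at one end gives L/(3EI) there and L/(6EI) at the far end, so f₁₁ = f₂₂ = 4.167/EI and f₁₂ = f₂₁ = 2.083/EI.
Compatibility — zero rotation at each built-in end:
  4.167 M_A + 2.083 M_B = 3051
  2.083 M_A + 4.167 M_B = 3013
Solving the pair gives M_A = 494.3 kip·ft and M_B = 476 kip·ft (hogging).

M_A = 494.3 kip·ft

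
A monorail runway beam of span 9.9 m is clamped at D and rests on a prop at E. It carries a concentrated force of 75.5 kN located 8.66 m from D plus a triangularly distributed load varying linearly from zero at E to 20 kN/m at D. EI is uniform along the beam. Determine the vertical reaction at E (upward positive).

Take the reaction at E as the redundant and release it; the primary structure is a cantilever fixed at D.
Downward deflection at the released point E due to the loads:
  point load 75.5 at a = 8.66: Pa²(3L − a)/(6EI) = 19855/EI
  triangular load, peak 20 at the fixed end: w₀L⁴/(30EI) = 6404/EI
  δ_0 = 26259/EI
Flexibility coefficient — unit upward force at E: δ_{EE} = L³/(3EI) = 323.4/EI.
The prop prevents deflection at E: R_E = δ_0/δ_{EE} = 26259/323.4 = 81.19 kN.

R_E = 81.19 kN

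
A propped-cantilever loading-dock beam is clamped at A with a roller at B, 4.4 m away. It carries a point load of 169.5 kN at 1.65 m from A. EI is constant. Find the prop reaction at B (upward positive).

Take the reaction at B as the redundant and release it; the primary structure is a cantilever fixed at A.
Deflection at B on the released cantilever, summing each load's contribution:
  point load 169.5 at a = 1.65: Pa²(3L − a)/(6EI) = 888.3/EI
Flexibility coefficient — unit upward force at B: δ_{BB} = L³/(3EI) = 28.39/EI.
The prop prevents deflection at B: R_B = δ_0/δ_{BB} = 888.3/28.39 = 31.28 kN.

R_B = 31.28 kN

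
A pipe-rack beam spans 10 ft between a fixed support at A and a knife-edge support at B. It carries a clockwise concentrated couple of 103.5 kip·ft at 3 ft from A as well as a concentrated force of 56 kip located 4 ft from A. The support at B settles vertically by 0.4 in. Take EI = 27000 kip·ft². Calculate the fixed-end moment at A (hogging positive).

Take the reaction at B as the redundant and release it; the primary structure is a cantilever fixed at A.
Free-end deflection of the primary structure under the applied loading (downward +):
  clockwise couple 103.5 at a = 3: M₀a(2L − a)/(2EI) = 2639/EI
  point load 56 at a = 4: Pa²(3L − a)/(6EI) = 3883/EI
  δ_0 = 6522/EI
Flexibility coefficient — unit upward force at B: δ_{BB} = L³/(3EI) = 333.3/EI.
With EI = 27000 kip·ft²: δ_0 = 0.24155 ft and δ_{BB} = 0.012346 ft/kip.
Compatibility — the beam at B must follow the support down by 0.03333 ft: δ_0 − R_B·δ_{BB} = 0.03333, so R_B = (0.24155 − 0.03333)/0.012346 = 16.87 kip.
Moment equilibrium about A: M_A = Σ(load moments about A) − R_B·L = 327.5 − 16.87×10 = 158.8 kip·ft.

M_A = 158.8 kip·ft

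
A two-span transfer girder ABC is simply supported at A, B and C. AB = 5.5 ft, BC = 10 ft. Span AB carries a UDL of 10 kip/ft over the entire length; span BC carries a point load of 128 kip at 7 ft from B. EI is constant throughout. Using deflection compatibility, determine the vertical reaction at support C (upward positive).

Take M_B as the redundant. Released structure: two simple spans AB and BC with a hinge at B.
End slopes at the hinge B, treating each span as simply supported:
  span AB: UDL 10: wL³/(24EI) = 69.32/EI
  span BC: point load 128 at a = 7: Pab(L + b)/(6LEI) = 582.4/EI
  relative rotation θ_0 = (69.32 + 582.4)/EI = 651.7/EI
A unit hogging moment at B produces rotation L₁/(3EI) + L₂/(3EI) = 5.167/EI.
Compatibility: M_B·(L₁+L₂)/(3EI) = θ_0, giving M_B = 126.1 kip·ft (hogging).
Span BC, ΣM about C: R_B^{BC}·10 = 384 + 126.1, so R_B^{BC} = 51.01 kip and R_C = 128 − 51.01 = 76.99 kip.

R_C = 76.99 kip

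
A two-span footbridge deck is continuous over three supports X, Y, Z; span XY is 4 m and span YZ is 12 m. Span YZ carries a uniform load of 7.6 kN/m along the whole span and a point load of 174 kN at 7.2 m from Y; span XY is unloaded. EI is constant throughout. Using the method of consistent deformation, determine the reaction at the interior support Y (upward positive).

R_Y = 237.1 kN

Insert a hinge at Y; M_Y is the redundant, and each span becomes simply supported.
Discontinuity in slope at Y on the released structure — sum the simple-span end rotations:
  span YZ: UDL 7.6: wL³/(24EI) = 547.2/EI
  span YZ: point load 174 at a = 7.2: Pab(L + b)/(6LEI) = 1403/EI
  relative rotation θ_0 = (0 + 1950)/EI = 1950/EI
A unit hogging moment at Y produces rotation L₁/(3EI) + L₂/(3EI) = 5.333/EI.
Slope continuity at Y: θ_0 = M_Y·5.333/EI, so M_Y = 1950/5.333 = 365.7 kN·m (hogging).
Span XY, ΣM about X with M_Y applied at Y: R_Y^{XY}·4 = 0 + 365.7, so R_Y^{XY} = 91.42 kN and R_X = 0 − 91.42 = -91.42 kN.
Span YZ, ΣM about Z: R_Y^{YZ}·12 = 1382 + 365.7, so R_Y^{YZ} = 145.7 kN and R_Z = 265.2 − 145.7 = 119.5 kN.
R_Y = 91.42 + 145.7 = 237.1 kN.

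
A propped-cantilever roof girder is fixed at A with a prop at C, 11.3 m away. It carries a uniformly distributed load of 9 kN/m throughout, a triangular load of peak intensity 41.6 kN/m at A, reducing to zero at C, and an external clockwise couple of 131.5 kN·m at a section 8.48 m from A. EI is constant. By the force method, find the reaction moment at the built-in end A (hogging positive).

Take the reaction at C as the redundant and release it; the primary structure is a cantilever fixed at A.
Free-end deflection of the primary structure under the applied loading (downward +):
  UDL 9: wL⁴/(8EI) = 18343/EI
  triangular load, peak 41.6 at the fixed end: w₀L⁴/(30EI) = 22609/EI
  clockwise couple 131.5 at a = 8.48: M₀a(2L − a)/(2EI) = 7873/EI
  δ_0 = 48825/EI
Tip deflection under a unit load at C: L³/(3EI) = 481/EI.
The prop prevents deflection at C: R_C = δ_0/δ_{CC} = 48825/481 = 101.5 kN.
Moment equilibrium about A: M_A = Σ(load moments about A) − R_C·L = 1591 − 101.5×11.3 = 444.3 kN·m.

M_A = 444.3 kN·m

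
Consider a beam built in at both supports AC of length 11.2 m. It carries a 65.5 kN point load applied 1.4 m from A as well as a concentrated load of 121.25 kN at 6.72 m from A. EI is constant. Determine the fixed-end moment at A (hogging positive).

M_A = 200.6 kN·m

Take the two fixed-end moments M_A, M_C as redundants; the released structure is the simple span AC.
End rotations of the released simple span under the applied load (×1/EI):
  at A: point load 65.5 at a = 1.4: Pab(L + b)/(6LEI) = 280.8/EI
  at C: point load 65.5 at a = 1.4: Pab(L + a)/(6LEI) = 168.5/EI
  at A: point load 121.25 at a = 6.72: Pab(L + b)/(6LEI) = 851.7/EI
  at C: point load 121.25 at a = 6.72: Pab(L + a)/(6LEI) = 973.4/EI
  θ_A0 = 1133/EI,  θ_C0 = 1142/EI
Flexibility coefficients: a unit moment at one end gives L/(3EI) there and L/(6EI) at the far end, so f₁₁ = f₂₂ = 3.733/EI and f₁₂ = f₂₁ = 1.867/EI.
Compatibility — zero rotation at each built-in end:
  3.733 M_A + 1.867 M_C = 1133
  1.867 M_A + 3.733 M_C = 1142
Solving the pair gives M_A = 200.6 kN·m and M_C = 205.6 kN·m (hogging).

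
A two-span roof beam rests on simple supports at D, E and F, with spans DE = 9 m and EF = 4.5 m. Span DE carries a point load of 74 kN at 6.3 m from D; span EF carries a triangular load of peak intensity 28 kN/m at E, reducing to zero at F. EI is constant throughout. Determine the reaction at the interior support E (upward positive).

R_E = 124.4 kN

Take M_E as the redundant. Released structure: two simple spans DE and EF with a hinge at E.
Discontinuity in slope at E on the released structure — sum the simple-span end rotations:
  span DE: point load 74 at a = 6.3: Pab(L + a)/(6LEI) = 356.6/EI
  span EF: triangular load, peak 28: w₀L³/(45EI) = 56.7/EI
  relative rotation θ_0 = (356.6 + 56.7)/EI = 413.3/EI
A unit hogging moment at E produces rotation L₁/(3EI) + L₂/(3EI) = 4.5/EI.
Compatibility: M_E·(L₁+L₂)/(3EI) = θ_0, giving M_E = 91.85 kN·m (hogging).
Span DE, ΣM about D with M_E applied at E: R_E^{DE}·9 = 466.2 + 91.85, so R_E^{DE} = 62.01 kN and R_D = 74 − 62.01 = 11.99 kN.
Span EF, ΣM about F: R_E^{EF}·4.5 = 189 + 91.85, so R_E^{EF} = 62.41 kN and R_F = 63 − 62.41 = 0.588 kN.
R_E = 62.01 + 62.41 = 124.4 kN.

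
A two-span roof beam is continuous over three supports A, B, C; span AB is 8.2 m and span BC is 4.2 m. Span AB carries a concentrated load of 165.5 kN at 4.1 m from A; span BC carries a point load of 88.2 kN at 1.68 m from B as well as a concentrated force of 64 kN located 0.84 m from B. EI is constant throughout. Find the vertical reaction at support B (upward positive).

R_B = 260.8 kN

Release continuity at B by inserting a hinge; the redundant is the internal moment M_B. The primary structure is two simply-supported spans AB and BC.
Rotations at B on the released spans (each span's end-slope, ×1/EI):
  span AB: point load 165.5 at a = 4.1: Pab(L + a)/(6LEI) = 695.5/EI
  span BC: point load 88.2 at a = 1.68: Pab(L + b)/(6LEI) = 99.57/EI
  span BC: point load 64 at a = 0.84: Pab(L + b)/(6LEI) = 54.19/EI
  relative rotation θ_0 = (695.5 + 153.8)/EI = 849.3/EI
A unit hogging moment at B produces rotation L₁/(3EI) + L₂/(3EI) = 4.133/EI.
Compatibility: M_B·(L₁+L₂)/(3EI) = θ_0, giving M_B = 205.5 kN·m (hogging).
Span AB, ΣM about A with M_B applied at B: R_B^{AB}·8.2 = 678.5 + 205.5, so R_B^{AB} = 107.8 kN and R_A = 165.5 − 107.8 = 57.69 kN.
Span BC, ΣM about C: R_B^{BC}·4.2 = 437.3 + 205.5, so R_B^{BC} = 153 kN and R_C = 152.2 − 153 = -0.8415 kN.
R_B = 107.8 + 153 = 260.8 kN.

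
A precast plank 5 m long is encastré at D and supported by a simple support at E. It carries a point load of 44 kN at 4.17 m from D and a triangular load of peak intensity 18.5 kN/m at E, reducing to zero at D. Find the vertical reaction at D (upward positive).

Choose R_E as the redundant. The primary structure is the cantilever fixed at D.
Primary-structure tip deflection at E by superposition:
  point load 44 at a = 4.17: Pa²(3L − a)/(6EI) = 1381/EI
  triangular load, peak 18.5 at the free end: 11w₀L⁴/(120EI) = 1060/EI
  δ_0 = 2441/EI
Tip deflection under a unit load at E: L³/(3EI) = 41.67/EI.
The prop prevents deflection at E: R_E = δ_0/δ_{EE} = 2441/41.67 = 58.58 kN.
Vertical equilibrium: R_D = ΣP − R_E = 90.25 − 58.58 = 31.67 kN.

R_D = 31.67 kN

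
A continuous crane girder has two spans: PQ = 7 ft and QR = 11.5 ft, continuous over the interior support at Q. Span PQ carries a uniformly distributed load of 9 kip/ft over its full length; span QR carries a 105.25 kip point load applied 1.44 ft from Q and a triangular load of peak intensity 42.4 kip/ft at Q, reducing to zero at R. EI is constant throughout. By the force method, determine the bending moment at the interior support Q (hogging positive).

M_Q = 330.5 kip·ft

Take M_Q as the redundant. Released structure: two simple spans PQ and QR with a hinge at Q.
End slopes at the hinge Q, treating each span as simply supported:
  span PQ: UDL 9: wL³/(24EI) = 128.6/EI
  span QR: point load 105.25 at a = 1.44: Pab(L + b)/(6LEI) = 476.4/EI
  span QR: triangular load, peak 42.4: w₀L³/(45EI) = 1433/EI
  relative rotation θ_0 = (128.6 + 1909)/EI = 2038/EI
A unit hogging moment at Q produces rotation L₁/(3EI) + L₂/(3EI) = 6.167/EI.
Slope continuity at Q: θ_0 = M_Q·6.167/EI, so M_Q = 2038/6.167 = 330.5 kip·ft (hogging).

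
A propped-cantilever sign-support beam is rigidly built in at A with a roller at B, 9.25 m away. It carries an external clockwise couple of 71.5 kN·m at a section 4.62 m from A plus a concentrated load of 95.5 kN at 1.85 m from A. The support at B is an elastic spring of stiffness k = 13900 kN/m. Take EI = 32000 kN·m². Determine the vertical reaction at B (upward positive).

R_B = 13.92 kN

Choose R_B as the redundant. The primary structure is the cantilever fixed at A.
Downward deflection at the released point B due to the loads:
  clockwise couple 71.5 at a = 4.62: M₀a(2L − a)/(2EI) = 2292/EI
  point load 95.5 at a = 1.85: Pa²(3L − a)/(6EI) = 1411/EI
  δ_0 = 3703/EI
Tip deflection under a unit load at B: L³/(3EI) = 263.8/EI.
With EI = 32000 kN·m²: δ_0 = 0.11573 m and δ_{BB} = 0.008244 m/kN.
Compatibility — the spring shortens by R_B/k under the reaction it provides: δ_0 − R_B·δ_{BB} = R_B/k. With 1/k = 0.000072 m/kN, R_B = δ_0 / (δ_{BB} + 1/k) = 0.11573 / (0.008244 + 0.000072) = 13.92 kN.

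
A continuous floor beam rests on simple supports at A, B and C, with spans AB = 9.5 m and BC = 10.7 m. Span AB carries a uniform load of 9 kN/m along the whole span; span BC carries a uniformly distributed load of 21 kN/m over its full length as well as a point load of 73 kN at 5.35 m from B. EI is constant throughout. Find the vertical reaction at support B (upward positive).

Release continuity at B by inserting a hinge; the redundant is the internal moment M_B. The primary structure is two simply-supported spans AB and BC.
End slopes at the hinge B, treating each span as simply supported:
  span AB: UDL 9: wL³/(24EI) = 321.5/EI
  span BC: UDL 21: wL³/(24EI) = 1072/EI
  span BC: point load 73 at a = 5.35: Pab(L + b)/(6LEI) = 522.4/EI
  relative rotation θ_0 = (321.5 + 1594)/EI = 1916/EI
A unit hogging moment at B produces rotation L₁/(3EI) + L₂/(3EI) = 6.733/EI.
Compatibility: M_B·(L₁+L₂)/(3EI) = θ_0, giving M_B = 284.5 kN·m (hogging).
Span AB, ΣM about A with M_B applied at B: R_B^{AB}·9.5 = 406.1 + 284.5, so R_B^{AB} = 72.7 kN and R_A = 85.5 − 72.7 = 12.8 kN.
Span BC, ΣM about C: R_B^{BC}·10.7 = 1593 + 284.5, so R_B^{BC} = 175.4 kN and R_C = 297.7 − 175.4 = 122.3 kN.
R_B = 72.7 + 175.4 = 248.1 kN.

R_B = 248.1 kN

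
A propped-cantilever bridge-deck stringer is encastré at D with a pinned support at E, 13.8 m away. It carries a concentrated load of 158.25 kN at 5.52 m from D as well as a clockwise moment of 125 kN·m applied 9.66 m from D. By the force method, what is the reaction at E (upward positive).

Choose R_E as the redundant. The primary structure is the cantilever fixed at D.
Deflection at E on the released cantilever, summing each load's contribution:
  point load 158.25 at a = 5.52: Pa²(3L − a)/(6EI) = 28835/EI
  clockwise couple 125 at a = 9.66: M₀a(2L − a)/(2EI) = 10831/EI
  δ_0 = 39666/EI
Tip deflection under a unit load at E: L³/(3EI) = 876/EI.
Compatibility at E: δ_0 − R_E·δ_{EE} = 0, so R_E = 39666/876 = 45.28 kN.

R_E = 45.28 kN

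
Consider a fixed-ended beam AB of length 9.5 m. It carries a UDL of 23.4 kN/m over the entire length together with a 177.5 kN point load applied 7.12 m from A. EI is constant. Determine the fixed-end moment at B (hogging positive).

Take the two fixed-end moments M_A, M_B as redundants; the released structure is the simple span AB.
On the primary (simply-supported) span, the end slopes from the loading are:
  at A: UDL 23.4: wL³/(24EI) = 835.9/EI
  at B: UDL 23.4: wL³/(24EI) = 835.9/EI
  at A: point load 177.5 at a = 7.12: Pab(L + b)/(6LEI) = 626.9/EI
  at B: point load 177.5 at a = 7.12: Pab(L + a)/(6LEI) = 877/EI
  θ_A0 = 1463/EI,  θ_B0 = 1713/EI
Flexibility coefficients: a unit moment at one end gives L/(3EI) there and L/(6EI) at the far end, so f₁₁ = f₂₂ = 3.167/EI and f₁₂ = f₂₁ = 1.583/EI.
Compatibility — zero rotation at each built-in end:
  3.167 M_A + 1.583 M_B = 1463
  1.583 M_A + 3.167 M_B = 1713
Solving the pair gives M_A = 255.3 kN·m and M_B = 413.3 kN·m (hogging).

M_B = 413.3 kN·m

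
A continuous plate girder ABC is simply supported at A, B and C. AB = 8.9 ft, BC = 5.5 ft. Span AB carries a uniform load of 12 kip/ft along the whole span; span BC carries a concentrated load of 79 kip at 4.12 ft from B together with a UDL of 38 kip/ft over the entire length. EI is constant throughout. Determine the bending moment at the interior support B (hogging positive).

Release continuity at B by inserting a hinge; the redundant is the internal moment M_B. The primary structure is two simply-supported spans AB and BC.
End slopes at the hinge B, treating each span as simply supported:
  span AB: UDL 12: wL³/(24EI) = 352.5/EI
  span BC: point load 79 at a = 4.12: Pab(L + b)/(6LEI) = 93.64/EI
  span BC: UDL 38: wL³/(24EI) = 263.4/EI
  relative rotation θ_0 = (352.5 + 357.1)/EI = 709.6/EI
A unit hogging moment at B produces rotation L₁/(3EI) + L₂/(3EI) = 4.8/EI.
Slope continuity at B: θ_0 = M_B·4.8/EI, so M_B = 709.6/4.8 = 147.8 kip·ft (hogging).

M_B = 147.8 kip·ft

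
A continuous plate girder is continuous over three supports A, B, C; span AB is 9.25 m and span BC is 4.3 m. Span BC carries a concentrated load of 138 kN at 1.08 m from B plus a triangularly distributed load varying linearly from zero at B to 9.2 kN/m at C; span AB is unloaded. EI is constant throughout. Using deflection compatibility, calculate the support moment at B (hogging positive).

Take M_B as the redundant. Released structure: two simple spans AB and BC with a hinge at B.
Discontinuity in slope at B on the released structure — sum the simple-span end rotations:
  span BC: point load 138 at a = 1.08: Pab(L + b)/(6LEI) = 139.9/EI
  span BC: triangular load, peak 9.2: 7w₀L³/(360EI) = 14.22/EI
  relative rotation θ_0 = (0 + 154.1)/EI = 154.1/EI
A unit hogging moment at B produces rotation L₁/(3EI) + L₂/(3EI) = 4.517/EI.
Slope continuity at B: θ_0 = M_B·4.517/EI, so M_B = 154.1/4.517 = 34.12 kN·m (hogging).

M_B = 34.12 kN·m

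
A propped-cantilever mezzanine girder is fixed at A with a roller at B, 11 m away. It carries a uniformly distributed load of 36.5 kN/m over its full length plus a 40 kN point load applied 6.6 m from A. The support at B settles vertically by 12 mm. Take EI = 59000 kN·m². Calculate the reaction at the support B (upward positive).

Remove the prop at B; the released (primary) structure is a cantilever built in at A.
Free-end deflection of the primary structure under the applied loading (downward +):
  UDL 36.5: wL⁴/(8EI) = 66800/EI
  point load 40 at a = 6.6: Pa²(3L − a)/(6EI) = 7667/EI
  δ_0 = 74466/EI
Tip deflection under a unit load at B: L³/(3EI) = 443.7/EI.
With EI = 59000 kN·m²: δ_0 = 1.2621 m and δ_{BB} = 0.00752 m/kN.
Compatibility — the beam at B must follow the support down by 0.012 m: δ_0 − R_B·δ_{BB} = 0.012, so R_B = (1.2621 − 0.012)/0.00752 = 166.2 kN.

R_B = 166.2 kN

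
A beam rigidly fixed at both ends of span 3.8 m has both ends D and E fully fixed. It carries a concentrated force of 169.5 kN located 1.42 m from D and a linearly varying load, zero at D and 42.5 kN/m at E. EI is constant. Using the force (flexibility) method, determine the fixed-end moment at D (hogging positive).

M_D = 114.9 kN·m

Take the two fixed-end moments M_D, M_E as redundants; the released structure is the simple span DE.
Simple-span end rotations at D and E under the given loads:
  at D: point load 169.5 at a = 1.42: Pab(L + b)/(6LEI) = 155.3/EI
  at E: point load 169.5 at a = 1.42: Pab(L + a)/(6LEI) = 131.2/EI
  at D: triangular load, peak 42.5: 7w₀L³/(360EI) = 45.35/EI
  at E: triangular load, peak 42.5: w₀L³/(45EI) = 51.82/EI
  θ_D0 = 200.6/EI,  θ_E0 = 183/EI
Flexibility coefficients: a unit moment at one end gives L/(3EI) there and L/(6EI) at the far end, so f₁₁ = f₂₂ = 1.267/EI and f₁₂ = f₂₁ = 0.6333/EI.
Compatibility — zero rotation at each built-in end:
  1.267 M_D + 0.6333 M_E = 200.6
  0.6333 M_D + 1.267 M_E = 183
Solving the pair gives M_D = 114.9 kN·m and M_E = 87.02 kN·m (hogging).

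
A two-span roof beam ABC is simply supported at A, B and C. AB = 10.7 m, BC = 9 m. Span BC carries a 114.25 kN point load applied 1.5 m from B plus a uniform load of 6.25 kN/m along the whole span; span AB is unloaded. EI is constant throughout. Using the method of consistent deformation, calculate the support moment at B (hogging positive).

M_B = 88.72 kN·m

Take M_B as the redundant. Released structure: two simple spans AB and BC with a hinge at B.
Rotations at B on the released spans (each span's end-slope, ×1/EI):
  span BC: point load 114.25 at a = 1.5: Pab(L + b)/(6LEI) = 392.7/EI
  span BC: UDL 6.25: wL³/(24EI) = 189.8/EI
  relative rotation θ_0 = (0 + 582.6)/EI = 582.6/EI
A unit hogging moment at B produces rotation L₁/(3EI) + L₂/(3EI) = 6.567/EI.
Slope continuity at B: θ_0 = M_B·6.567/EI, so M_B = 582.6/6.567 = 88.72 kN·m (hogging).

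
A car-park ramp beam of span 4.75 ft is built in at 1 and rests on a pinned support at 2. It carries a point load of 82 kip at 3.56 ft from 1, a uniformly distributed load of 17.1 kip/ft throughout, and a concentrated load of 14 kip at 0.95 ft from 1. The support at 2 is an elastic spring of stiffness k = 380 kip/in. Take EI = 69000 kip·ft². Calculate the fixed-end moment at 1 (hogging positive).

Choose R_2 as the redundant. The primary structure is the cantilever fixed at 1.
Deflection at 2 on the released cantilever, summing each load's contribution:
  point load 82 at a = 3.56: Pa²(3L − a)/(6EI) = 1852/EI
  UDL 17.1: wL⁴/(8EI) = 1088/EI
  point load 14 at a = 0.95: Pa²(3L − a)/(6EI) = 28.01/EI
  δ_0 = 2968/EI
Flexibility coefficient — unit upward force at 2: δ_{22} = L³/(3EI) = 35.72/EI.
With EI = 69000 kip·ft²: δ_0 = 0.04301 ft and δ_{22} = 0.000518 ft/kip.
Compatibility — the spring shortens by R_2/k under the reaction it provides: δ_0 − R_2·δ_{22} = R_2/k. With 1/k = 1/(380×12) ft/kip = 0.000219 ft/kip, R_2 = δ_0 / (δ_{22} + 1/k) = 0.04301 / (0.000518 + 0.000219) = 58.36 kip.
Moment equilibrium about 1: M_1 = Σ(load moments about 1) − R_2·L = 498.1 − 58.36×4.75 = 220.9 kip·ft.

M_1 = 220.9 kip·ft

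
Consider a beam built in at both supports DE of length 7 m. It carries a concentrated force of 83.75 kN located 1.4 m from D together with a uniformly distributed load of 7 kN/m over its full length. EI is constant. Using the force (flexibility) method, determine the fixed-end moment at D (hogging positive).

Release both end moments; the primary structure is a simply-supported span DE with redundants M_D and M_E.
Simple-span end rotations at D and E under the given loads:
  at D: point load 83.75 at a = 1.4: Pab(L + b)/(6LEI) = 197/EI
  at E: point load 83.75 at a = 1.4: Pab(L + a)/(6LEI) = 131.3/EI
  at D: UDL 7: wL³/(24EI) = 100/EI
  at E: UDL 7: wL³/(24EI) = 100/EI
  θ_D0 = 297/EI,  θ_E0 = 231.4/EI
Flexibility coefficients: a unit moment at one end gives L/(3EI) there and L/(6EI) at the far end, so f₁₁ = f₂₂ = 2.333/EI and f₁₂ = f₂₁ = 1.167/EI.
Compatibility — zero rotation at each built-in end:
  2.333 M_D + 1.167 M_E = 297
  1.167 M_D + 2.333 M_E = 231.4
Solving the pair gives M_D = 103.6 kN·m and M_E = 47.34 kN·m (hogging).

M_D = 103.6 kN·m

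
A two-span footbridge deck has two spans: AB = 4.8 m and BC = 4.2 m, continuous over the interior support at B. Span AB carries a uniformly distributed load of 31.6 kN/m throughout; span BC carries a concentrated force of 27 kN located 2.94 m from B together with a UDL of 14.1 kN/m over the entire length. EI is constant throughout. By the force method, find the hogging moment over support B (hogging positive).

M_B = 70.27 kN·m

Release continuity at B by inserting a hinge; the redundant is the internal moment M_B. The primary structure is two simply-supported spans AB and BC.
End slopes at the hinge B, treating each span as simply supported:
  span AB: UDL 31.6: wL³/(24EI) = 145.6/EI
  span BC: point load 27 at a = 2.94: Pab(L + b)/(6LEI) = 21.67/EI
  span BC: UDL 14.1: wL³/(24EI) = 43.53/EI
  relative rotation θ_0 = (145.6 + 65.2)/EI = 210.8/EI
A unit hogging moment at B produces rotation L₁/(3EI) + L₂/(3EI) = 3/EI.
Compatibility: M_B·(L₁+L₂)/(3EI) = θ_0, giving M_B = 70.27 kN·m (hogging).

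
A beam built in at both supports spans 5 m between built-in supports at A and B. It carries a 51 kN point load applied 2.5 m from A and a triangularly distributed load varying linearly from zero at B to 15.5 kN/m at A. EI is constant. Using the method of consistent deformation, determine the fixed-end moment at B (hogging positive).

Take the two fixed-end moments M_A, M_B as redundants; the released structure is the simple span AB.
End rotations of the released simple span under the applied load (×1/EI):
  at A: point load 51 at a = 2.5: Pab(L + b)/(6LEI) = 79.69/EI
  at B: point load 51 at a = 2.5: Pab(L + a)/(6LEI) = 79.69/EI
  at A: triangular load, peak 15.5: w₀L³/(45EI) = 43.06/EI
  at B: triangular load, peak 15.5: 7w₀L³/(360EI) = 37.67/EI
  θ_A0 = 122.7/EI,  θ_B0 = 117.4/EI
Flexibility coefficients: a unit moment at one end gives L/(3EI) there and L/(6EI) at the far end, so f₁₁ = f₂₂ = 1.667/EI and f₁₂ = f₂₁ = 0.8333/EI.
Compatibility — zero rotation at each built-in end:
  1.667 M_A + 0.8333 M_B = 122.7
  0.8333 M_A + 1.667 M_B = 117.4
Solving the pair gives M_A = 51.25 kN·m and M_B = 44.79 kN·m (hogging).

M_B = 44.79 kN·m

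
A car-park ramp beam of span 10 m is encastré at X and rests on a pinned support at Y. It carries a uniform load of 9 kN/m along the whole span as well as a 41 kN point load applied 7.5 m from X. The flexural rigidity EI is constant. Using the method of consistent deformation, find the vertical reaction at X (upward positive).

R_X = 71.3 kN

Take the reaction at Y as the redundant and release it; the primary structure is a cantilever fixed at X.
Downward deflection at the released point Y due to the loads:
  UDL 9: wL⁴/(8EI) = 11250/EI
  point load 41 at a = 7.5: Pa²(3L − a)/(6EI) = 8648/EI
  δ_0 = 19898/EI
Flexibility coefficient — unit upward force at Y: δ_{YY} = L³/(3EI) = 333.3/EI.
Compatibility at Y: δ_0 − R_Y·δ_{YY} = 0, so R_Y = 19898/333.3 = 59.7 kN.
Vertical equilibrium: R_X = ΣP − R_Y = 131 − 59.7 = 71.3 kN.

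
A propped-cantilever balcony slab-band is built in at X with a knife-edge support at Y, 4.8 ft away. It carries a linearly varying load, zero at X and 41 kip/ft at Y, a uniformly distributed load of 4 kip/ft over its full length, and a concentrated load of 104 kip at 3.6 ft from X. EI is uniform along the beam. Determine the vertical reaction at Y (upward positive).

Take the reaction at Y as the redundant and release it; the primary structure is a cantilever fixed at X.
Free-end deflection of the primary structure under the applied loading (downward +):
  triangular load, peak 41 at the free end: 11w₀L⁴/(120EI) = 1995/EI
  UDL 4: wL⁴/(8EI) = 265.4/EI
  point load 104 at a = 3.6: Pa²(3L − a)/(6EI) = 2426/EI
  δ_0 = 4687/EI
Flexibility coefficient — unit upward force at Y: δ_{YY} = L³/(3EI) = 36.86/EI.
The prop prevents deflection at Y: R_Y = δ_0/δ_{YY} = 4687/36.86 = 127.1 kip.

R_Y = 127.1 kip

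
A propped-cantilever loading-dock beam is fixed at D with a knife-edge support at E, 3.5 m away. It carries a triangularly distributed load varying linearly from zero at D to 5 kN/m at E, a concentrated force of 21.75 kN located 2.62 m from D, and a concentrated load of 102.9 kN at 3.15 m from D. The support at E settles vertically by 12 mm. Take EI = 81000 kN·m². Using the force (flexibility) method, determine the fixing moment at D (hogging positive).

Release the roller at E. Primary structure: cantilever fixed at D.
Primary-structure tip deflection at E by superposition:
  triangular load, peak 5 at the free end: 11w₀L⁴/(120EI) = 68.78/EI
  point load 21.75 at a = 2.62: Pa²(3L − a)/(6EI) = 196.1/EI
  point load 102.9 at a = 3.15: Pa²(3L − a)/(6EI) = 1251/EI
  δ_0 = 1516/EI
Flexibility coefficient — unit upward force at E: δ_{EE} = L³/(3EI) = 14.29/EI.
With EI = 81000 kN·m²: δ_0 = 0.018711 m and δ_{EE} = 0.000176 m/kN.
Compatibility — the beam at E must follow the support down by 0.012 m: δ_0 − R_E·δ_{EE} = 0.012, so R_E = (0.018711 − 0.012)/0.000176 = 38.04 kN.
Moment equilibrium about D: M_D = Σ(load moments about D) − R_E·L = 401.5 − 38.04×3.5 = 268.4 kN·m.

M_D = 268.4 kN·m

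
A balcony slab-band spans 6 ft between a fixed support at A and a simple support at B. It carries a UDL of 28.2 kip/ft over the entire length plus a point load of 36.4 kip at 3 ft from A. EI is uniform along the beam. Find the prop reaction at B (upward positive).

R_B = 74.83 kip

Release the roller at B. Primary structure: cantilever fixed at A.
Downward deflection at the released point B due to the loads:
  UDL 28.2: wL⁴/(8EI) = 4568/EI
  point load 36.4 at a = 3: Pa²(3L − a)/(6EI) = 819/EI
  δ_0 = 5387/EI
Tip deflection under a unit load at B: L³/(3EI) = 72/EI.
The prop prevents deflection at B: R_B = δ_0/δ_{BB} = 5387/72 = 74.83 kip.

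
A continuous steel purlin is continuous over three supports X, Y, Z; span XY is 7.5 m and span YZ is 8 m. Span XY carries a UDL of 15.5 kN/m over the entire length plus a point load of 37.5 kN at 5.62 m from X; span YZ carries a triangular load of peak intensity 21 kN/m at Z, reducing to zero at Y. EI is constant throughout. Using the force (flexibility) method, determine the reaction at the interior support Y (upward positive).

R_Y = 144.1 kN

Take M_Y as the redundant. Released structure: two simple spans XY and YZ with a hinge at Y.
Rotations at Y on the released spans (each span's end-slope, ×1/EI):
  span XY: UDL 15.5: wL³/(24EI) = 272.5/EI
  span XY: point load 37.5 at a = 5.62: Pab(L + a)/(6LEI) = 115.5/EI
  span YZ: triangular load, peak 21: 7w₀L³/(360EI) = 209.1/EI
  relative rotation θ_0 = (388 + 209.1)/EI = 597/EI
A unit hogging moment at Y produces rotation L₁/(3EI) + L₂/(3EI) = 5.167/EI.
Compatibility: M_Y·(L₁+L₂)/(3EI) = θ_0, giving M_Y = 115.6 kN·m (hogging).
Span XY, ΣM about X with M_Y applied at Y: R_Y^{XY}·7.5 = 646.7 + 115.6, so R_Y^{XY} = 101.6 kN and R_X = 153.8 − 101.6 = 52.12 kN.
Span YZ, ΣM about Z: R_Y^{YZ}·8 = 224 + 115.6, so R_Y^{YZ} = 42.44 kN and R_Z = 84 − 42.44 = 41.56 kN.
R_Y = 101.6 + 42.44 = 144.1 kN.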